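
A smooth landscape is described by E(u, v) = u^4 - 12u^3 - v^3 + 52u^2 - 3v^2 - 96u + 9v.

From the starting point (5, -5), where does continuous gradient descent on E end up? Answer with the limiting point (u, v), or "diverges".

(4, -3)

E is separable, so gradient descent decouples: u follows -∂E/∂u, v follows -∂E/∂v.
∂E/∂u = 4(u - 4)(u - 3)(u - 2); at u=5 this is 24, so u decreases.
∂E/∂v = -3(v - 1)(v + 3); at v=-5 this is -36, so v increases.
u converges to its nearest critical value 4 (a local min of the u-part); v converges to -3. The iterate converges to (4, -3).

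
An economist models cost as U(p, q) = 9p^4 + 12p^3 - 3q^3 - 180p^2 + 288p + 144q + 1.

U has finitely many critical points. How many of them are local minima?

2

U separates as a function of p plus a function of q, so ∇U=0 decouples.
∂U/∂p = 36(p - 2)(p - 1)(p + 4) = 0 at p ∈ {-4, 1, 2}; ∂U/∂q = -9(q - 4)(q + 4) = 0 at q ∈ {-4, 4}.
The Hessian is diagonal: diag(U_pp, U_qq). Second derivatives: U_pp(-4)=1080, U_pp(1)=-180, U_pp(2)=216; U_qq(-4)=72, U_qq(4)=-72.
Local minima occur where both diagonal entries positive: (-4, -4), (2, -4). Count: 2.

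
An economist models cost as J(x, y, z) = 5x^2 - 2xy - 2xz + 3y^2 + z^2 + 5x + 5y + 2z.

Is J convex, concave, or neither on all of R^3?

J is quadratic, so its Hessian is the constant matrix H = [[10, -2, -2], [-2, 6, 0], [-2, 0, 2]].
Leading principal minors: 10, 56, 88.
All positive ⇒ H ≻ 0 ⇒ convex.

convex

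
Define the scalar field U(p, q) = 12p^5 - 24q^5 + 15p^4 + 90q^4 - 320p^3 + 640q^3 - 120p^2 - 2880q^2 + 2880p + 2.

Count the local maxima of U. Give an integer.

4

U separates as a function of p plus a function of q, so ∇U=0 decouples.
∂U/∂p = 60(p - 3)(p - 2)(p + 2)(p + 4) = 0 at p ∈ {-4, -2, 2, 3}; ∂U/∂q = -120q(q - 4)(q - 3)(q + 4) = 0 at q ∈ {-4, 0, 3, 4}.
The Hessian is diagonal: diag(U_pp, U_qq). Second derivatives: U_pp(-4)=-5040, U_pp(-2)=2400, U_pp(2)=-1440, U_pp(3)=2100; U_qq(-4)=26880, U_qq(0)=-5760, U_qq(3)=2520, U_qq(4)=-3840.
Local maxima occur where both diagonal entries negative: (-4, 0), (-4, 4), (2, 0), (2, 4). Count: 4.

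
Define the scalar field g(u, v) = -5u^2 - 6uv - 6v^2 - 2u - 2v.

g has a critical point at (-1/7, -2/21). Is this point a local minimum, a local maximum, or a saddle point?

local maximum

The Hessian of g is constant: H = [[-10, -6], [-6, -12]].
det(H) = (-10)·(-12) − (-6)² = 84.
det(H) > 0 and tr(H) = -22 < 0, so H is negative definite and the point is a local maximum.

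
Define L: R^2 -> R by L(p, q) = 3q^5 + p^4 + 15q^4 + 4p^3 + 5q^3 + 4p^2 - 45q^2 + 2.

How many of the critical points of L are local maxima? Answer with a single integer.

2

L separates as a function of p plus a function of q, so ∇L=0 decouples.
∂L/∂p = 4p(p + 1)(p + 2) = 0 at p ∈ {-2, -1, 0}; ∂L/∂q = 15q(q - 1)(q + 2)(q + 3) = 0 at q ∈ {-3, -2, 0, 1}.
The Hessian is diagonal: diag(L_pp, L_qq). Second derivatives: L_pp(-2)=8, L_pp(-1)=-4, L_pp(0)=8; L_qq(-3)=-180, L_qq(-2)=90, L_qq(0)=-90, L_qq(1)=180.
Local maxima occur where both diagonal entries negative: (-1, -3), (-1, 0). Count: 2.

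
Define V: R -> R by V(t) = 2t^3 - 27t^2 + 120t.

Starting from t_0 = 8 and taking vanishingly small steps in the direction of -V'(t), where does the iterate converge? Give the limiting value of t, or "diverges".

V'(t) = 6(t - 5)(t - 4), so V'(8) = 72.
Gradient descent moves in the -V' direction, i.e. t is decreasing.
The nearest critical point in that direction is t = 5, where V'' = 6 > 0 (a local minimum). The iterate converges there.

5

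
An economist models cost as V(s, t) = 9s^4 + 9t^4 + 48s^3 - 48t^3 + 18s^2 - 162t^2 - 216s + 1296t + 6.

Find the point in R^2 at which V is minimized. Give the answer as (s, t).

V(s,t) separates as P(s) + Q(t) + 6, so its minimum is min P + min Q + 6.
P'(s) = 36(s - 1)(s + 2)(s + 3) vanishes at s ∈ {-3, -2, 1}; Q'(t) = 36(t - 4)(t - 3)(t + 3) vanishes at t ∈ {-3, 3, 4}.
Local minima of P (where P''>0): P(-3)=243, P(1)=-141. Local minima of Q: Q(-3)=-3321, Q(4)=1824.
So the global minimum of V is P(1) + Q(-3) + 6 = -141 − 3321 + 6 = -3456, attained at (1, -3).

(1, -3)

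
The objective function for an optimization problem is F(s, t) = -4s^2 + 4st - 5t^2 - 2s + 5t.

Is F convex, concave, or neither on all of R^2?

F is quadratic, so its Hessian is the constant matrix H = [[-8, 4], [4, -10]].
det(H) = 64, tr(H) = -18.
det(H) > 0 and tr(H) < 0, so H is negative definite everywhere: concave.

concave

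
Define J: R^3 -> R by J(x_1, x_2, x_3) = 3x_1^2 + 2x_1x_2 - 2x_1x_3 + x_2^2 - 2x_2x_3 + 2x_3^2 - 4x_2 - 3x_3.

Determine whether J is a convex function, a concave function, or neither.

convex

J is quadratic, so its Hessian is the constant matrix H = [[6, 2, -2], [2, 2, -2], [-2, -2, 4]].
Leading principal minors: 6, 8, 16.
All positive ⇒ H ≻ 0 ⇒ convex.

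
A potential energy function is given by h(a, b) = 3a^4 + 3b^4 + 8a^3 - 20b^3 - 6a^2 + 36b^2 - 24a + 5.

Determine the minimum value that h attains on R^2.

h(a,b) separates as P(a) + Q(b) + 5, so its minimum is min P + min Q + 5.
P'(a) = 12(a - 1)(a + 1)(a + 2) vanishes at a ∈ {-2, -1, 1}; Q'(b) = 12b(b - 3)(b - 2) vanishes at b ∈ {0, 2, 3}.
Local minima of P (where P''>0): P(-2)=8, P(1)=-19. Local minima of Q: Q(0)=0, Q(3)=27.
So the global minimum of h is P(1) + Q(0) + 5 = -19 + 0 + 5 = -14, attained at (1, 0).

-14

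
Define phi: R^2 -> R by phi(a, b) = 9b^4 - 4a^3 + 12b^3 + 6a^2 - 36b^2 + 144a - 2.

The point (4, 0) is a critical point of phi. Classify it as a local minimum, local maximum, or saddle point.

The mixed partial ∂²phi/∂a∂b is 0, so the Hessian at any point is diag(phi_aa, phi_bb) = diag(12(-2a + 1), 36(3b^2 + 2b - 2)).
At (4, 0): H = diag(-84, -72).
Both eigenvalues are negative, so H is negative definite: a local maximum.

local maximum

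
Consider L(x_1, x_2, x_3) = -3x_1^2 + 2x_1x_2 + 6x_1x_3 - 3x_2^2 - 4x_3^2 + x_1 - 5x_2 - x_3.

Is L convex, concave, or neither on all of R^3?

L is quadratic, so its Hessian is the constant matrix H = [[-6, 2, 6], [2, -6, 0], [6, 0, -8]].
Leading principal minors: -6, 32, -40.
Signs alternate −, +, − ⇒ H ≺ 0 ⇒ concave.

concave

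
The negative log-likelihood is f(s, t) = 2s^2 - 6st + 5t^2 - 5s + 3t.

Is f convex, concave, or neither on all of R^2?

f is quadratic, so its Hessian is the constant matrix H = [[4, -6], [-6, 10]].
det(H) = 4, tr(H) = 14.
det(H) > 0 and tr(H) > 0, so H is positive definite everywhere: convex.

convex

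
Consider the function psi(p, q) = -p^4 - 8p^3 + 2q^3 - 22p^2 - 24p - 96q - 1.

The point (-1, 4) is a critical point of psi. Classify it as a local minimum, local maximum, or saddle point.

saddle point

The mixed partial ∂²psi/∂p∂q is 0, so the Hessian at any point is diag(psi_pp, psi_qq) = diag(-4(3p^2 + 12p + 11), 12q).
At (-1, 4): H = diag(-8, 48).
The eigenvalues have opposite signs, so H is indefinite: a saddle point.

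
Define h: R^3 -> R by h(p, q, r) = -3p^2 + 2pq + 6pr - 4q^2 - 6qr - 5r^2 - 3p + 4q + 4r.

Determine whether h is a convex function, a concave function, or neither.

concave

h is quadratic, so its Hessian is the constant matrix H = [[-6, 2, 6], [2, -8, -6], [6, -6, -10]].
Leading principal minors: -6, 44, -80.
Signs alternate −, +, − ⇒ H ≺ 0 ⇒ concave.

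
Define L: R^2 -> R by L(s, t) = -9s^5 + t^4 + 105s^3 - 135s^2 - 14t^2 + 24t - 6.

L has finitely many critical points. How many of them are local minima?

L separates as a function of s plus a function of t, so ∇L=0 decouples.
∂L/∂s = -45s(s - 2)(s - 1)(s + 3) = 0 at s ∈ {-3, 0, 1, 2}; ∂L/∂t = 4(t - 2)(t - 1)(t + 3) = 0 at t ∈ {-3, 1, 2}.
The Hessian is diagonal: diag(L_ss, L_tt). Second derivatives: L_ss(-3)=2700, L_ss(0)=-270, L_ss(1)=180, L_ss(2)=-450; L_tt(-3)=80, L_tt(1)=-16, L_tt(2)=20.
Local minima occur where both diagonal entries positive: (-3, -3), (-3, 2), (1, -3), (1, 2). Count: 4.

4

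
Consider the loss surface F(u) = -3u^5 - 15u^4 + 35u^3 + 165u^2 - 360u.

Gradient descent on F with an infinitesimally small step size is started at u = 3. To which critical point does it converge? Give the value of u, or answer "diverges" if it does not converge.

F'(u) = -15(u - 2)(u - 1)(u + 3)(u + 4), so F'(3) = -1260.
Gradient descent moves in the -F' direction, i.e. u is increasing.
There is no critical point above u=3, and F' keeps the same sign, so the iterate runs off to +∞.

diverges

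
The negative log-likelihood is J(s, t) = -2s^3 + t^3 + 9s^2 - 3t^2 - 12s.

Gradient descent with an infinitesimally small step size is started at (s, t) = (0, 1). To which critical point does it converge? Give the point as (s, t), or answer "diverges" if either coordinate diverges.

J is separable, so gradient descent decouples: s follows -∂J/∂s, t follows -∂J/∂t.
∂J/∂s = -6(s - 2)(s - 1); at s=0 this is -12, so s increases.
∂J/∂t = 3t(t - 2); at t=1 this is -3, so t increases.
s converges to its nearest critical value 1 (a local min of the s-part); t converges to 2. The iterate converges to (1, 2).

(1, 2)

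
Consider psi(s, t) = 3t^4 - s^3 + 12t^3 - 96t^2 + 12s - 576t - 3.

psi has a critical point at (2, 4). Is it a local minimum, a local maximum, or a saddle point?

saddle point

The mixed partial ∂²psi/∂s∂t is 0, so the Hessian at any point is diag(psi_ss, psi_tt) = diag(-6s, 12(3t^2 + 6t - 16)).
At (2, 4): H = diag(-12, 672).
The eigenvalues have opposite signs, so H is indefinite: a saddle point.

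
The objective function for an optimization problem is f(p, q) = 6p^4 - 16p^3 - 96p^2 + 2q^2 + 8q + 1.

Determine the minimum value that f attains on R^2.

f(p,q) separates as A(p) + B(q) + 1, so its minimum is min A + min B + 1.
A'(p) = 24p(p - 4)(p + 2) vanishes at p ∈ {-2, 0, 4}; B'(q) = 4q + 8 vanishes at q ∈ {-2}.
Local minima of A (where A''>0): A(-2)=-160, A(4)=-1024. Local minima of B: B(-2)=-8.
So the global minimum of f is A(4) + B(-2) + 1 = -1024 − 8 + 1 = -1031, attained at (4, -2).

-1031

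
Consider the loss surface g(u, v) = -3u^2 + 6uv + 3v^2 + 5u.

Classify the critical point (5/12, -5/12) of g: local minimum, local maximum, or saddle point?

saddle point

The Hessian of g is constant: H = [[-6, 6], [6, 6]].
det(H) = (-6)·6 − 6² = -72.
Since det(H) < 0, H is indefinite and the critical point is a saddle point.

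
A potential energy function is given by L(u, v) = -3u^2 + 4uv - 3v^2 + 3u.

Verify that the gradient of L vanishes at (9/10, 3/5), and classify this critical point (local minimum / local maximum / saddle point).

∇L = (-6u + 4v + 3, 4u - 6v); substituting (9/10, 3/5) gives ∇L = (0, 0), so (9/10, 3/5) is indeed a critical point.
The Hessian of L is constant: H = [[-6, 4], [4, -6]].
det(H) = (-6)·(-6) − 4² = 20.
det(H) > 0 and tr(H) = -12 < 0, so H is negative definite and the point is a local maximum.

local maximum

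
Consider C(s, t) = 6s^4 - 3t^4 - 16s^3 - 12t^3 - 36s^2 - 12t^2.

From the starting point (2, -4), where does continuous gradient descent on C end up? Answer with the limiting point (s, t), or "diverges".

diverges

C is separable, so gradient descent decouples: s follows -∂C/∂s, t follows -∂C/∂t.
∂C/∂s = 24s(s - 3)(s + 1); at s=2 this is -144, so s increases.
∂C/∂t = -12t(t + 1)(t + 2); at t=-4 this is 288, so t decreases.
The t-coordinate has no critical point in that direction and runs off to infinity.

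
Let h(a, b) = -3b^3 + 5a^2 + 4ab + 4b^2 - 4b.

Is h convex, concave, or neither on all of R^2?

The term -3b^3 is cubic, so the Hessian is not constant.
∂²h/∂b² = -18b + 8, which takes both signs as b varies (negative for sufficiently large b). A diagonal entry of the Hessian changing sign means the Hessian is neither positive- nor negative-semidefinite on all of R^2.

neither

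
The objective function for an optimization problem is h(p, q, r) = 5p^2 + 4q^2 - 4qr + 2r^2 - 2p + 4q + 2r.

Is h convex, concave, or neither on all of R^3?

convex

h is quadratic, so its Hessian is the constant matrix H = [[10, 0, 0], [0, 8, -4], [0, -4, 4]].
Leading principal minors: 10, 80, 160.
All positive ⇒ H ≻ 0 ⇒ convex.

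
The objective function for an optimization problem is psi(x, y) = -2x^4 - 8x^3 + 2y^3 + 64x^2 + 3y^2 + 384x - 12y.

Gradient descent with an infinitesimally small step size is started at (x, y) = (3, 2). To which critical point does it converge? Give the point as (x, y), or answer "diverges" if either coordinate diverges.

(-3, 1)

psi is separable, so gradient descent decouples: x follows -∂psi/∂x, y follows -∂psi/∂y.
∂psi/∂x = -8(x - 4)(x + 3)(x + 4); at x=3 this is 336, so x decreases.
∂psi/∂y = 6(y - 1)(y + 2); at y=2 this is 24, so y decreases.
x converges to its nearest critical value -3 (a local min of the x-part); y converges to 1. The iterate converges to (-3, 1).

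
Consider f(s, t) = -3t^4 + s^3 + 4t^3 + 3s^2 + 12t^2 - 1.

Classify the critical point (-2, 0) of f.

saddle point

The mixed partial ∂²f/∂s∂t is 0, so the Hessian at any point is diag(f_ss, f_tt) = diag(6(s + 1), 12(-3t^2 + 2t + 2)).
At (-2, 0): H = diag(-6, 24).
The eigenvalues have opposite signs, so H is indefinite: a saddle point.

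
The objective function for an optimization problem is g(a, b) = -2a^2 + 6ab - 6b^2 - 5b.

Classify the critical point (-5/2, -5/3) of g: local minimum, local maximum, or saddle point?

The Hessian of g is constant: H = [[-4, 6], [6, -12]].
det(H) = (-4)·(-12) − 6² = 12.
det(H) > 0 and tr(H) = -16 < 0, so H is negative definite and the point is a local maximum.

local maximum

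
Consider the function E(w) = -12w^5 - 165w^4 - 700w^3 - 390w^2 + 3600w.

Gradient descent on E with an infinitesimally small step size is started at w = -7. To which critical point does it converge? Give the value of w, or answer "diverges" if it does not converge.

-5

E'(w) = -60(w - 1)(w + 3)(w + 4)(w + 5), so E'(-7) = -11520.
Gradient descent moves in the -E' direction, i.e. w is increasing.
The nearest critical point in that direction is w = -5, where E'' = 720 > 0 (a local minimum). The iterate converges there.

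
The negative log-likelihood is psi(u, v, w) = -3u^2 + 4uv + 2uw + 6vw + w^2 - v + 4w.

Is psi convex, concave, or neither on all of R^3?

psi is quadratic, so its Hessian is the constant matrix H = [[-6, 4, 2], [4, 0, 6], [2, 6, 2]].
Leading principal minors: -6, -16, 280.
Neither pattern holds ⇒ H is indefinite ⇒ neither convex nor concave.

neither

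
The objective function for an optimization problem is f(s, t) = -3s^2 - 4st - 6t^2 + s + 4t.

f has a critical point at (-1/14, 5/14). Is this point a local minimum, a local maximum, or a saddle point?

The Hessian of f is constant: H = [[-6, -4], [-4, -12]].
det(H) = (-6)·(-12) − (-4)² = 56.
det(H) > 0 and tr(H) = -18 < 0, so H is negative definite and the point is a local maximum.

local maximum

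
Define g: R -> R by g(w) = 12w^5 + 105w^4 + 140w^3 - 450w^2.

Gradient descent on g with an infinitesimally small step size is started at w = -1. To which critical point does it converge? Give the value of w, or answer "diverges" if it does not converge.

g'(w) = 60w(w - 1)(w + 3)(w + 5), so g'(-1) = 960.
Gradient descent moves in the -g' direction, i.e. w is decreasing.
The nearest critical point in that direction is w = -3, where g'' = 1440 > 0 (a local minimum). The iterate converges there.

-3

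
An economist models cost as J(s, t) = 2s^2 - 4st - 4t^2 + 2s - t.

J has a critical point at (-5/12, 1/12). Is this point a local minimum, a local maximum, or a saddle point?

The Hessian of J is constant: H = [[4, -4], [-4, -8]].
det(H) = 4·(-8) − (-4)² = -48.
Since det(H) < 0, H is indefinite and the critical point is a saddle point.

saddle point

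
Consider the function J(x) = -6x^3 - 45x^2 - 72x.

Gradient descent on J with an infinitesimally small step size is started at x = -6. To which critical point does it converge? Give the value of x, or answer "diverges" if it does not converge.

J'(x) = -18(x + 1)(x + 4), so J'(-6) = -180.
Gradient descent moves in the -J' direction, i.e. x is increasing.
The nearest critical point in that direction is x = -4, where J'' = 54 > 0 (a local minimum). The iterate converges there.

-4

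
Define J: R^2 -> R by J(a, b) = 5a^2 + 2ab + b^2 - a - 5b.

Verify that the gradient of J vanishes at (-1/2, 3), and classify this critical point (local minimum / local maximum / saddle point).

∇J = (10a + 2b - 1, 2a + 2b - 5); substituting (-1/2, 3) gives ∇J = (0, 0), so (-1/2, 3) is indeed a critical point.
The Hessian of J is constant: H = [[10, 2], [2, 2]].
det(H) = 10·2 − 2² = 16.
det(H) > 0 and tr(H) = 12 > 0, so H is positive definite and the point is a local minimum.

local minimum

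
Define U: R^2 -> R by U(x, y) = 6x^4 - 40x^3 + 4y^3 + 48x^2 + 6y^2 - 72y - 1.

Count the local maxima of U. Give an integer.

1

U separates as a function of x plus a function of y, so ∇U=0 decouples.
∂U/∂x = 24x(x - 4)(x - 1) = 0 at x ∈ {0, 1, 4}; ∂U/∂y = 12(y - 2)(y + 3) = 0 at y ∈ {-3, 2}.
The Hessian is diagonal: diag(U_xx, U_yy). Second derivatives: U_xx(0)=96, U_xx(1)=-72, U_xx(4)=288; U_yy(-3)=-60, U_yy(2)=60.
Local maxima occur where both diagonal entries negative: (1, -3). Count: 1.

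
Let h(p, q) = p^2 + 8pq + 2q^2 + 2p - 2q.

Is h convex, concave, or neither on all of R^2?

neither

h is quadratic, so its Hessian is the constant matrix H = [[2, 8], [8, 4]].
det(H) = -56, tr(H) = 6.
det(H) < 0, so H is indefinite: neither convex nor concave.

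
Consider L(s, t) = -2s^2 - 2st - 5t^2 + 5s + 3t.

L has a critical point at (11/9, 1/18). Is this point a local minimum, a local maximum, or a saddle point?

local maximum

The Hessian of L is constant: H = [[-4, -2], [-2, -10]].
det(H) = (-4)·(-10) − (-2)² = 36.
det(H) > 0 and tr(H) = -14 < 0, so H is negative definite and the point is a local maximum.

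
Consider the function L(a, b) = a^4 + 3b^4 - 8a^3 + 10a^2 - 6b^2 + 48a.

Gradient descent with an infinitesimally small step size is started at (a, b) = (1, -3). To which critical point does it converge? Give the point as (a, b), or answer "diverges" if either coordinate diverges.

L is separable, so gradient descent decouples: a follows -∂L/∂a, b follows -∂L/∂b.
∂L/∂a = 4(a - 4)(a - 3)(a + 1); at a=1 this is 48, so a decreases.
∂L/∂b = 12b(b - 1)(b + 1); at b=-3 this is -288, so b increases.
a converges to its nearest critical value -1 (a local min of the a-part); b converges to -1. The iterate converges to (-1, -1).

(-1, -1)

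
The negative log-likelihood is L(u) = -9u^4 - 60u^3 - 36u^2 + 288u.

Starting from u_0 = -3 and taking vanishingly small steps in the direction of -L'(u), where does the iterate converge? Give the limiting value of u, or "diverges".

L'(u) = -36(u - 1)(u + 2)(u + 4), so L'(-3) = -144.
Gradient descent moves in the -L' direction, i.e. u is increasing.
The nearest critical point in that direction is u = -2, where L'' = 216 > 0 (a local minimum). The iterate converges there.

-2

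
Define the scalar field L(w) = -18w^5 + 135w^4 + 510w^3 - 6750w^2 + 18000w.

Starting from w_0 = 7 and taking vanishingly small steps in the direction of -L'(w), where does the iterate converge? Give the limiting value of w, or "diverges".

L'(w) = -90(w - 5)(w - 4)(w - 2)(w + 5), so L'(7) = -32400.
Gradient descent moves in the -L' direction, i.e. w is increasing.
There is no critical point above w=7, and L' keeps the same sign, so the iterate runs off to +∞.

diverges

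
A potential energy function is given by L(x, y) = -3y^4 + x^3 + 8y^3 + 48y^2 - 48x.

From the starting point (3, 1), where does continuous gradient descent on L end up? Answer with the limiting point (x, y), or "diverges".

(4, 0)

L is separable, so gradient descent decouples: x follows -∂L/∂x, y follows -∂L/∂y.
∂L/∂x = 3(x - 4)(x + 4); at x=3 this is -21, so x increases.
∂L/∂y = -12y(y - 4)(y + 2); at y=1 this is 108, so y decreases.
x converges to its nearest critical value 4 (a local min of the x-part); y converges to 0. The iterate converges to (4, 0).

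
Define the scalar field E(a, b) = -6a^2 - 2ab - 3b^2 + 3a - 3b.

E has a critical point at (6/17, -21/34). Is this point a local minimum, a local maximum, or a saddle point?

local maximum

The Hessian of E is constant: H = [[-12, -2], [-2, -6]].
det(H) = (-12)·(-6) − (-2)² = 68.
det(H) > 0 and tr(H) = -18 < 0, so H is negative definite and the point is a local maximum.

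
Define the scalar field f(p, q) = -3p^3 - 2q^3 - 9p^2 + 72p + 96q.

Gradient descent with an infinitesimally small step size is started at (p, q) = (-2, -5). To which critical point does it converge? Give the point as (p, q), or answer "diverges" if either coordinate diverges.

(-4, -4)

f is separable, so gradient descent decouples: p follows -∂f/∂p, q follows -∂f/∂q.
∂f/∂p = -9(p - 2)(p + 4); at p=-2 this is 72, so p decreases.
∂f/∂q = -6(q - 4)(q + 4); at q=-5 this is -54, so q increases.
p converges to its nearest critical value -4 (a local min of the p-part); q converges to -4. The iterate converges to (-4, -4).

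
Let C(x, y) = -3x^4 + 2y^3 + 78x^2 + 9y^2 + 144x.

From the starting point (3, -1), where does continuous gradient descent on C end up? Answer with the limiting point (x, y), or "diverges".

(-1, 0)

C is separable, so gradient descent decouples: x follows -∂C/∂x, y follows -∂C/∂y.
∂C/∂x = -12(x - 4)(x + 1)(x + 3); at x=3 this is 288, so x decreases.
∂C/∂y = 6y(y + 3); at y=-1 this is -12, so y increases.
x converges to its nearest critical value -1 (a local min of the x-part); y converges to 0. The iterate converges to (-1, 0).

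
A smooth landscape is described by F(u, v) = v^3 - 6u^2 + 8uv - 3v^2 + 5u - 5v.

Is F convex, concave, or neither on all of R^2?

neither

The term v^3 is cubic, so the Hessian is not constant.
∂²F/∂v² = 6v - 6, which takes both signs as v varies (negative for sufficiently negative v). A diagonal entry of the Hessian changing sign means the Hessian is neither positive- nor negative-semidefinite on all of R^2.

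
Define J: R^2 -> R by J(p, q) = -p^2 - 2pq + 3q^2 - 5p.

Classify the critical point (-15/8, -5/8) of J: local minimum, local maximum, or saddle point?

The Hessian of J is constant: H = [[-2, -2], [-2, 6]].
det(H) = (-2)·6 − (-2)² = -16.
Since det(H) < 0, H is indefinite and the critical point is a saddle point.

saddle point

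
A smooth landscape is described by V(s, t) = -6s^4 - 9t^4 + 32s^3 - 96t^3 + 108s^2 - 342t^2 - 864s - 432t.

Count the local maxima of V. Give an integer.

V separates as a function of s plus a function of t, so ∇V=0 decouples.
∂V/∂s = -24(s - 4)(s - 3)(s + 3) = 0 at s ∈ {-3, 3, 4}; ∂V/∂t = -36(t + 1)(t + 3)(t + 4) = 0 at t ∈ {-4, -3, -1}.
The Hessian is diagonal: diag(V_ss, V_tt). Second derivatives: V_ss(-3)=-1008, V_ss(3)=144, V_ss(4)=-168; V_tt(-4)=-108, V_tt(-3)=72, V_tt(-1)=-216.
Local maxima occur where both diagonal entries negative: (-3, -4), (-3, -1), (4, -4), (4, -1). Count: 4.

4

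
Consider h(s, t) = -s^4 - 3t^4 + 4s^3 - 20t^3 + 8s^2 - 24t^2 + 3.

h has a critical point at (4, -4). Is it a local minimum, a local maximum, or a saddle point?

The mixed partial ∂²h/∂s∂t is 0, so the Hessian at any point is diag(h_ss, h_tt) = diag(4(-3s^2 + 6s + 4), -12(3t^2 + 10t + 4)).
At (4, -4): H = diag(-80, -144).
Both eigenvalues are negative, so H is negative definite: a local maximum.

local maximum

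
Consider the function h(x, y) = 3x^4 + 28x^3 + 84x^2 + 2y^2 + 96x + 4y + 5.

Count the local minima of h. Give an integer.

2

h separates as a function of x plus a function of y, so ∇h=0 decouples.
∂h/∂x = 12(x + 1)(x + 2)(x + 4) = 0 at x ∈ {-4, -2, -1}; ∂h/∂y = 4(y + 1) = 0 at y ∈ {-1}.
The Hessian is diagonal: diag(h_xx, h_yy). Second derivatives: h_xx(-4)=72, h_xx(-2)=-24, h_xx(-1)=36; h_yy(-1)=4.
Local minima occur where both diagonal entries positive: (-4, -1), (-1, -1). Count: 2.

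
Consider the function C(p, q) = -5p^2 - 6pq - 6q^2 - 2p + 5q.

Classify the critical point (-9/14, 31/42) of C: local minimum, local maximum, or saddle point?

The Hessian of C is constant: H = [[-10, -6], [-6, -12]].
det(H) = (-10)·(-12) − (-6)² = 84.
det(H) > 0 and tr(H) = -22 < 0, so H is negative definite and the point is a local maximum.

local maximum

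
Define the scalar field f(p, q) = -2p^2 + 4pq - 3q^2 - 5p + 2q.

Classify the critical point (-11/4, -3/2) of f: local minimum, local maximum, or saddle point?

local maximum

The Hessian of f is constant: H = [[-4, 4], [4, -6]].
det(H) = (-4)·(-6) − 4² = 8.
det(H) > 0 and tr(H) = -10 < 0, so H is negative definite and the point is a local maximum.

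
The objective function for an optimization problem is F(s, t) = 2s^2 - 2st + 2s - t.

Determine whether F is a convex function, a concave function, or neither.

neither

F is quadratic, so its Hessian is the constant matrix H = [[4, -2], [-2, 0]].
det(H) = -4, tr(H) = 4.
det(H) < 0, so H is indefinite: neither convex nor concave.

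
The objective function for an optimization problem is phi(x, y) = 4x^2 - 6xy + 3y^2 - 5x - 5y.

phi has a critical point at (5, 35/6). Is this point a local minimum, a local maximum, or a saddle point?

local minimum

The Hessian of phi is constant: H = [[8, -6], [-6, 6]].
det(H) = 8·6 − (-6)² = 12.
det(H) > 0 and tr(H) = 14 > 0, so H is positive definite and the point is a local minimum.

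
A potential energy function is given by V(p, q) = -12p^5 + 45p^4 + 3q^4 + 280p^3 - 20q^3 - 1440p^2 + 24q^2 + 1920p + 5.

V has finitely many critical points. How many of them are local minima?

V separates as a function of p plus a function of q, so ∇V=0 decouples.
∂V/∂p = -60(p - 4)(p - 2)(p - 1)(p + 4) = 0 at p ∈ {-4, 1, 2, 4}; ∂V/∂q = 12q(q - 4)(q - 1) = 0 at q ∈ {0, 1, 4}.
The Hessian is diagonal: diag(V_pp, V_qq). Second derivatives: V_pp(-4)=14400, V_pp(1)=-900, V_pp(2)=720, V_pp(4)=-2880; V_qq(0)=48, V_qq(1)=-36, V_qq(4)=144.
Local minima occur where both diagonal entries positive: (-4, 0), (-4, 4), (2, 0), (2, 4). Count: 4.

4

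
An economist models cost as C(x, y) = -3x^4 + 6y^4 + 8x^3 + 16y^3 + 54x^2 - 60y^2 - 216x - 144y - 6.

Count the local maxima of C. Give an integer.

2

C separates as a function of x plus a function of y, so ∇C=0 decouples.
∂C/∂x = -12(x - 3)(x - 2)(x + 3) = 0 at x ∈ {-3, 2, 3}; ∂C/∂y = 24(y - 2)(y + 1)(y + 3) = 0 at y ∈ {-3, -1, 2}.
The Hessian is diagonal: diag(C_xx, C_yy). Second derivatives: C_xx(-3)=-360, C_xx(2)=60, C_xx(3)=-72; C_yy(-3)=240, C_yy(-1)=-144, C_yy(2)=360.
Local maxima occur where both diagonal entries negative: (-3, -1), (3, -1). Count: 2.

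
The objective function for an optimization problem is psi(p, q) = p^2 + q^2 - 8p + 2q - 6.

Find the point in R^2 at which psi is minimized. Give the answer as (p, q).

psi(p,q) separates as A(p) + B(q) − 6, so its minimum is min A + min B − 6.
A'(p) = 2p - 8 vanishes at p ∈ {4}; B'(q) = 2q + 2 vanishes at q ∈ {-1}.
Local minima of A (where A''>0): A(4)=-16. Local minima of B: B(-1)=-1.
So the global minimum of psi is A(4) + B(-1) − 6 = -16 − 1 − 6 = -23, attained at (4, -1).

(4, -1)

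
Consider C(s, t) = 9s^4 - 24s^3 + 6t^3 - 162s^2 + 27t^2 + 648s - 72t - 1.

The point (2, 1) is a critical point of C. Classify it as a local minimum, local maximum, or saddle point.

saddle point

The mixed partial ∂²C/∂s∂t is 0, so the Hessian at any point is diag(C_ss, C_tt) = diag(36(3s^2 - 4s - 9), 18(2t + 3)).
At (2, 1): H = diag(-180, 90).
The eigenvalues have opposite signs, so H is indefinite: a saddle point.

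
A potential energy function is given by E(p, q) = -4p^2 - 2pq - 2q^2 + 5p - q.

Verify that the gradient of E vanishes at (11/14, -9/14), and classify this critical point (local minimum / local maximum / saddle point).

local maximum

∇E = (-8p - 2q + 5, -2p - 4q - 1); substituting (11/14, -9/14) gives ∇E = (0, 0), so (11/14, -9/14) is indeed a critical point.
The Hessian of E is constant: H = [[-8, -2], [-2, -4]].
det(H) = (-8)·(-4) − (-2)² = 28.
det(H) > 0 and tr(H) = -12 < 0, so H is negative definite and the point is a local maximum.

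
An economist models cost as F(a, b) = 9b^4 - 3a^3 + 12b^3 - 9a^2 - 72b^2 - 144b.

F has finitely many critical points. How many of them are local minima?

2

F separates as a function of a plus a function of b, so ∇F=0 decouples.
∂F/∂a = -9a(a + 2) = 0 at a ∈ {-2, 0}; ∂F/∂b = 36(b - 2)(b + 1)(b + 2) = 0 at b ∈ {-2, -1, 2}.
The Hessian is diagonal: diag(F_aa, F_bb). Second derivatives: F_aa(-2)=18, F_aa(0)=-18; F_bb(-2)=144, F_bb(-1)=-108, F_bb(2)=432.
Local minima occur where both diagonal entries positive: (-2, -2), (-2, 2). Count: 2.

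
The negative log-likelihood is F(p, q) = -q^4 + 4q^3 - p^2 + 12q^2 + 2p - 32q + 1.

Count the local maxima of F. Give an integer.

2

F separates as a function of p plus a function of q, so ∇F=0 decouples.
∂F/∂p = -2(p - 1) = 0 at p ∈ {1}; ∂F/∂q = -4(q - 4)(q - 1)(q + 2) = 0 at q ∈ {-2, 1, 4}.
The Hessian is diagonal: diag(F_pp, F_qq). Second derivatives: F_pp(1)=-2; F_qq(-2)=-72, F_qq(1)=36, F_qq(4)=-72.
Local maxima occur where both diagonal entries negative: (1, -2), (1, 4). Count: 2.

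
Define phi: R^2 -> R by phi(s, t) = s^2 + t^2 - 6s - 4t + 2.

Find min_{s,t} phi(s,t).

-11

phi(s,t) separates as P(s) + Q(t) + 2, so its minimum is min P + min Q + 2.
P'(s) = 2s - 6 vanishes at s ∈ {3}; Q'(t) = 2(t - 2) vanishes at t ∈ {2}.
Local minima of P (where P''>0): P(3)=-9. Local minima of Q: Q(2)=-4.
So the global minimum of phi is P(3) + Q(2) + 2 = -9 − 4 + 2 = -11, attained at (3, 2).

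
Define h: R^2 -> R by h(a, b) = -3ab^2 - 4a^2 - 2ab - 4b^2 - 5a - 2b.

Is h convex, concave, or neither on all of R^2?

neither

The term -3ab^2 is cubic, so the Hessian is not constant.
∂²h/∂b² = -6a - 8, which takes both signs as a varies (negative for sufficiently large a). A diagonal entry of the Hessian changing sign means the Hessian is neither positive- nor negative-semidefinite on all of R^2.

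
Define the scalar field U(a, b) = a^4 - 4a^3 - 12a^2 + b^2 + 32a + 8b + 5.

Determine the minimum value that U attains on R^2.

U(a,b) separates as P(a) + Q(b) + 5, so its minimum is min P + min Q + 5.
P'(a) = 4(a - 4)(a - 1)(a + 2) vanishes at a ∈ {-2, 1, 4}; Q'(b) = 2b + 8 vanishes at b ∈ {-4}.
Local minima of P (where P''>0): P(-2)=-64, P(4)=-64. Local minima of Q: Q(-4)=-16.
So the global minimum of U is P(-2) + Q(-4) + 5 = -64 − 16 + 5 = -75, attained at (-2, -4).

-75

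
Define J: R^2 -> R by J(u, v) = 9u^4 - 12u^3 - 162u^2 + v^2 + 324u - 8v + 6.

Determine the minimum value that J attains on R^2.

-1387

J(u,v) separates as P(u) + Q(v) + 6, so its minimum is min P + min Q + 6.
P'(u) = 36(u - 3)(u - 1)(u + 3) vanishes at u ∈ {-3, 1, 3}; Q'(v) = 2v - 8 vanishes at v ∈ {4}.
Local minima of P (where P''>0): P(-3)=-1377, P(3)=-81. Local minima of Q: Q(4)=-16.
So the global minimum of J is P(-3) + Q(4) + 6 = -1377 − 16 + 6 = -1387, attained at (-3, 4).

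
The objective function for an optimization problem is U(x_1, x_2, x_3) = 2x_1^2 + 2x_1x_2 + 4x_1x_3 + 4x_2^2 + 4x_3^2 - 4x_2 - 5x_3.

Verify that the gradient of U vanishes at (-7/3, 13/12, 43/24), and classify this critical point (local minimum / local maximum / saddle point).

∇U = (4x_1 + 2x_2 + 4x_3, 2x_1 + 8x_2 - 4, 4x_1 + 8x_3 - 5); substituting (-7/3, 13/12, 43/24) gives ∇U = (0, 0, 0), so (-7/3, 13/12, 43/24) is indeed a critical point.
The Hessian is constant: H = [[4, 2, 4], [2, 8, 0], [4, 0, 8]].
Leading principal minors: Δ₁ = 4, Δ₂ = 28, Δ₃ = 96.
All leading minors are positive, so H is positive definite: a local minimum.

local minimum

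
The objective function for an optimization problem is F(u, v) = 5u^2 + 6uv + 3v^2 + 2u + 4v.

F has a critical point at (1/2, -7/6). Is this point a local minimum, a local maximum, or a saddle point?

local minimum

The Hessian of F is constant: H = [[10, 6], [6, 6]].
det(H) = 10·6 − 6² = 24.
det(H) > 0 and tr(H) = 16 > 0, so H is positive definite and the point is a local minimum.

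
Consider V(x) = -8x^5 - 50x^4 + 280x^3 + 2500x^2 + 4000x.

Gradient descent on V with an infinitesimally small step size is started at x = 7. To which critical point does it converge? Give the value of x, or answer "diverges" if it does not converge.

diverges

V'(x) = -40(x - 5)(x + 1)(x + 4)(x + 5), so V'(7) = -84480.
Gradient descent moves in the -V' direction, i.e. x is increasing.
There is no critical point above x=7, and V' keeps the same sign, so the iterate runs off to +∞.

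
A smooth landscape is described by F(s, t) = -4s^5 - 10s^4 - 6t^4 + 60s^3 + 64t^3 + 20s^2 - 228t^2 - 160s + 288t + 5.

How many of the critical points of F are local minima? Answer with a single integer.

F separates as a function of s plus a function of t, so ∇F=0 decouples.
∂F/∂s = -20(s - 2)(s - 1)(s + 1)(s + 4) = 0 at s ∈ {-4, -1, 1, 2}; ∂F/∂t = -24(t - 4)(t - 3)(t - 1) = 0 at t ∈ {1, 3, 4}.
The Hessian is diagonal: diag(F_ss, F_tt). Second derivatives: F_ss(-4)=1800, F_ss(-1)=-360, F_ss(1)=200, F_ss(2)=-360; F_tt(1)=-144, F_tt(3)=48, F_tt(4)=-72.
Local minima occur where both diagonal entries positive: (-4, 3), (1, 3). Count: 2.

2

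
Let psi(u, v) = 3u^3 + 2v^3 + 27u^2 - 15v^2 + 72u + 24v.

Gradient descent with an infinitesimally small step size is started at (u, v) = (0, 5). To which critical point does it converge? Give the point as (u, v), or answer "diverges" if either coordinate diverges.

psi is separable, so gradient descent decouples: u follows -∂psi/∂u, v follows -∂psi/∂v.
∂psi/∂u = 9(u + 2)(u + 4); at u=0 this is 72, so u decreases.
∂psi/∂v = 6(v - 4)(v - 1); at v=5 this is 24, so v decreases.
u converges to its nearest critical value -2 (a local min of the u-part); v converges to 4. The iterate converges to (-2, 4).

(-2, 4)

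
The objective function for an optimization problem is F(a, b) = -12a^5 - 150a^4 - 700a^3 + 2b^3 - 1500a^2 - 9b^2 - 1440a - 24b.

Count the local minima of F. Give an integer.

2

F separates as a function of a plus a function of b, so ∇F=0 decouples.
∂F/∂a = -60(a + 1)(a + 2)(a + 3)(a + 4) = 0 at a ∈ {-4, -3, -2, -1}; ∂F/∂b = 6(b - 4)(b + 1) = 0 at b ∈ {-1, 4}.
The Hessian is diagonal: diag(F_aa, F_bb). Second derivatives: F_aa(-4)=360, F_aa(-3)=-120, F_aa(-2)=120, F_aa(-1)=-360; F_bb(-1)=-30, F_bb(4)=30.
Local minima occur where both diagonal entries positive: (-4, 4), (-2, 4). Count: 2.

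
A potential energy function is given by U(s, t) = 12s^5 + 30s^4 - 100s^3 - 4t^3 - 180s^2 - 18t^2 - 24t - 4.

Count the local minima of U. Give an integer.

2

U separates as a function of s plus a function of t, so ∇U=0 decouples.
∂U/∂s = 60s(s - 2)(s + 1)(s + 3) = 0 at s ∈ {-3, -1, 0, 2}; ∂U/∂t = -12(t + 1)(t + 2) = 0 at t ∈ {-2, -1}.
The Hessian is diagonal: diag(U_ss, U_tt). Second derivatives: U_ss(-3)=-1800, U_ss(-1)=360, U_ss(0)=-360, U_ss(2)=1800; U_tt(-2)=12, U_tt(-1)=-12.
Local minima occur where both diagonal entries positive: (-1, -2), (2, -2). Count: 2.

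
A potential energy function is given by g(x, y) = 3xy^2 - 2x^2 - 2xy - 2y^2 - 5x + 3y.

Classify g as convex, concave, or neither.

neither

The term 3xy^2 is cubic, so the Hessian is not constant.
∂²g/∂y² = 6x - 4, which takes both signs as x varies (negative for sufficiently negative x). A diagonal entry of the Hessian changing sign means the Hessian is neither positive- nor negative-semidefinite on all of R^2.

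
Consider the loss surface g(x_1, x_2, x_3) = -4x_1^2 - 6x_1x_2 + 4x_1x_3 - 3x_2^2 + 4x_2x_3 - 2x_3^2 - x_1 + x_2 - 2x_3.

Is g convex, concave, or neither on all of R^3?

concave

g is quadratic, so its Hessian is the constant matrix H = [[-8, -6, 4], [-6, -6, 4], [4, 4, -4]].
Leading principal minors: -8, 12, -16.
Signs alternate −, +, − ⇒ H ≺ 0 ⇒ concave.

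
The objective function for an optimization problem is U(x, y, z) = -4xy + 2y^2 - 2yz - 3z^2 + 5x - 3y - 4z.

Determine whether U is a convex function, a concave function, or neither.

U is quadratic, so its Hessian is the constant matrix H = [[0, -4, 0], [-4, 4, -2], [0, -2, -6]].
Leading principal minors: 0, -16, 96.
Neither pattern holds ⇒ H is indefinite ⇒ neither convex nor concave.

neither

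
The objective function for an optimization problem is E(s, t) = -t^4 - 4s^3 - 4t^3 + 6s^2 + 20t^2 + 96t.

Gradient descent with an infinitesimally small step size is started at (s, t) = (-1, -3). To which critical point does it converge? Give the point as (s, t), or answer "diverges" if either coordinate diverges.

(0, -2)

E is separable, so gradient descent decouples: s follows -∂E/∂s, t follows -∂E/∂t.
∂E/∂s = -12s(s - 1); at s=-1 this is -24, so s increases.
∂E/∂t = -4(t - 3)(t + 2)(t + 4); at t=-3 this is -24, so t increases.
s converges to its nearest critical value 0 (a local min of the s-part); t converges to -2. The iterate converges to (0, -2).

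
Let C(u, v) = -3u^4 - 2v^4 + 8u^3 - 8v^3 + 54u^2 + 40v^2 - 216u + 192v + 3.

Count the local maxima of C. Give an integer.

4

C separates as a function of u plus a function of v, so ∇C=0 decouples.
∂C/∂u = -12(u - 3)(u - 2)(u + 3) = 0 at u ∈ {-3, 2, 3}; ∂C/∂v = -8(v - 3)(v + 2)(v + 4) = 0 at v ∈ {-4, -2, 3}.
The Hessian is diagonal: diag(C_uu, C_vv). Second derivatives: C_uu(-3)=-360, C_uu(2)=60, C_uu(3)=-72; C_vv(-4)=-112, C_vv(-2)=80, C_vv(3)=-280.
Local maxima occur where both diagonal entries negative: (-3, -4), (-3, 3), (3, -4), (3, 3). Count: 4.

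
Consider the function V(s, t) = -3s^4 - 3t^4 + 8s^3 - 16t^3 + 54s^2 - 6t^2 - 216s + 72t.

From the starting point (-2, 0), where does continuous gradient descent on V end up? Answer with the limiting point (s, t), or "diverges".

(2, -2)

V is separable, so gradient descent decouples: s follows -∂V/∂s, t follows -∂V/∂t.
∂V/∂s = -12(s - 3)(s - 2)(s + 3); at s=-2 this is -240, so s increases.
∂V/∂t = -12(t - 1)(t + 2)(t + 3); at t=0 this is 72, so t decreases.
s converges to its nearest critical value 2 (a local min of the s-part); t converges to -2. The iterate converges to (2, -2).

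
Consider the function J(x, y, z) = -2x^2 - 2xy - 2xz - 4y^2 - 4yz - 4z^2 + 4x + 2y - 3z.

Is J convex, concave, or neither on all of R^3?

J is quadratic, so its Hessian is the constant matrix H = [[-4, -2, -2], [-2, -8, -4], [-2, -4, -8]].
Leading principal minors: -4, 28, -160.
Signs alternate −, +, − ⇒ H ≺ 0 ⇒ concave.

concave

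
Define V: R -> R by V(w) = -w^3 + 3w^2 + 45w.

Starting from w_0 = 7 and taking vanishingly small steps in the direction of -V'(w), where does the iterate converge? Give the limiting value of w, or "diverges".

V'(w) = -3(w - 5)(w + 3), so V'(7) = -60.
Gradient descent moves in the -V' direction, i.e. w is increasing.
There is no critical point above w=7, and V' keeps the same sign, so the iterate runs off to +∞.

diverges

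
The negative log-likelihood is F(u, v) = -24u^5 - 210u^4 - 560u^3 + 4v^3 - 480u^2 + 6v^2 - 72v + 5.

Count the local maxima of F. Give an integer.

F separates as a function of u plus a function of v, so ∇F=0 decouples.
∂F/∂u = -120u(u + 1)(u + 2)(u + 4) = 0 at u ∈ {-4, -2, -1, 0}; ∂F/∂v = 12(v - 2)(v + 3) = 0 at v ∈ {-3, 2}.
The Hessian is diagonal: diag(F_uu, F_vv). Second derivatives: F_uu(-4)=2880, F_uu(-2)=-480, F_uu(-1)=360, F_uu(0)=-960; F_vv(-3)=-60, F_vv(2)=60.
Local maxima occur where both diagonal entries negative: (-2, -3), (0, -3). Count: 2.

2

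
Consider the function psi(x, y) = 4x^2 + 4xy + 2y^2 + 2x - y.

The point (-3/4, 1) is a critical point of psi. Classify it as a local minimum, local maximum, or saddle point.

The Hessian of psi is constant: H = [[8, 4], [4, 4]].
det(H) = 8·4 − 4² = 16.
det(H) > 0 and tr(H) = 12 > 0, so H is positive definite and the point is a local minimum.

local minimum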